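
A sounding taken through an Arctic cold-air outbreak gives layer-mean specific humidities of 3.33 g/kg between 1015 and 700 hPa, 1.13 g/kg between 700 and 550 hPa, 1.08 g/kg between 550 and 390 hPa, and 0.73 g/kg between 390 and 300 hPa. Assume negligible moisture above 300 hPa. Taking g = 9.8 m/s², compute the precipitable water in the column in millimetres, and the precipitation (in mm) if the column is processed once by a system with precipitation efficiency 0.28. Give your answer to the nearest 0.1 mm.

Precipitable water is the column-integrated vapour mass per unit area: PW = (1/g) Σ q̄ Δp, with q in kg/kg and Δp in Pa (1 kg/m² of water = 1 mm).
Layer 1015–700 hPa: Δp = 315 hPa = 31500 Pa, q̄ = 0.00333 kg/kg → 0.00333 × 31500 / 9.8 = 10.70 mm
Layer 700–550 hPa: Δp = 150 hPa = 15000 Pa, q̄ = 0.00113 kg/kg → 0.00113 × 15000 / 9.8 = 1.73 mm
Layer 550–390 hPa: Δp = 160 hPa = 16000 Pa, q̄ = 0.00108 kg/kg → 0.00108 × 16000 / 9.8 = 1.76 mm
Layer 390–300 hPa: Δp = 90 hPa = 9000 Pa, q̄ = 0.00073 kg/kg → 0.00073 × 9000 / 9.8 = 0.67 mm
PW = 10.70 + 1.73 + 1.76 + 0.67 = 14.86 ≈ 14.9 mm.
Precipitation = ε × PW = 0.28 × 14.9 = 4.2 mm.

PW ≈ 14.9 mm; precipitation ≈ 4.2 mm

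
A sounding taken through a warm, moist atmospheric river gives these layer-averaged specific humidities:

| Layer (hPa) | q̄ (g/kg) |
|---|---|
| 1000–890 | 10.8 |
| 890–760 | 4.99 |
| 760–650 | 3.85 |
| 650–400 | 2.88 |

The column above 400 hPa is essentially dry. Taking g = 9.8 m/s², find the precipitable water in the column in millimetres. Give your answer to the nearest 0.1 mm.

Precipitable water is the column-integrated vapour mass per unit area: PW = (1/g) Σ q̄ Δp, with q in kg/kg and Δp in Pa (1 kg/m² of water = 1 mm).
Layer 1000–890 hPa: Δp = 110 hPa = 11000 Pa, q̄ = 0.0108 kg/kg → 0.0108 × 11000 / 9.8 = 12.12 mm
Layer 890–760 hPa: Δp = 130 hPa = 13000 Pa, q̄ = 0.00499 kg/kg → 0.00499 × 13000 / 9.8 = 6.62 mm
Layer 760–650 hPa: Δp = 110 hPa = 11000 Pa, q̄ = 0.00385 kg/kg → 0.00385 × 11000 / 9.8 = 4.32 mm
Layer 650–400 hPa: Δp = 250 hPa = 25000 Pa, q̄ = 0.00288 kg/kg → 0.00288 × 25000 / 9.8 = 7.35 mm
PW = 12.12 + 6.62 + 4.32 + 7.35 = 30.41 ≈ 30.4 mm.

PW ≈ 30.4 mm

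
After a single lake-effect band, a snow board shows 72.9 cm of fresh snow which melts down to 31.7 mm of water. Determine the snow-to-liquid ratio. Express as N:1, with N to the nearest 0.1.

Ratio = snow depth / SWE = 729 mm / 31.7 mm = 23.0, i.e. 23.0:1.

ratio ≈ 23.0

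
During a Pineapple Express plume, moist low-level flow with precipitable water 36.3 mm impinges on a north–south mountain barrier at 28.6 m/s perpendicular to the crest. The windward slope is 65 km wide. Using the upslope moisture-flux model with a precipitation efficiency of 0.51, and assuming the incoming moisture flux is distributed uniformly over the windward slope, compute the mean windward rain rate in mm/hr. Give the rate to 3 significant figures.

R ≈ 29.3 mm/hr

Incoming column moisture flux per unit ridge length: F = V × PW = 28.6 × 36.3 = 1038.18 mm·m/s.
Spread over the 65 km slope with efficiency ε = 0.51: R = ε·F/W = 0.51 × 1038.18 / 65000 m = 8.146e-03 mm/s.
R = 8.146e-03 × 3600 = 29.3 mm/hr.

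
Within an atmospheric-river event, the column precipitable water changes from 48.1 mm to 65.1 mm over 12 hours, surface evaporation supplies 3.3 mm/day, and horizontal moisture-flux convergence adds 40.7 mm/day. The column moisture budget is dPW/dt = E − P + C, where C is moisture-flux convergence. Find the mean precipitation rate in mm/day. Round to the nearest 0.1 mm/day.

dPW/dt = (65.1 − 48.1) mm / (12/24 day) = +34.000 mm/day.
P = E + C − dPW/dt = 3.3 + (40.7) − (+34.000) = 10.0 mm/day.

P ≈ 10.0 mm/day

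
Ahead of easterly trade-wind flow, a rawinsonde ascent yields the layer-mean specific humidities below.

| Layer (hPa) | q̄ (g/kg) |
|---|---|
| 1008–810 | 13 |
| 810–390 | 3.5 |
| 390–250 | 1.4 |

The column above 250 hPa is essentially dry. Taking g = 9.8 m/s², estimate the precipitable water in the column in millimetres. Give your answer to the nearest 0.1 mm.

Precipitable water is the column-integrated vapour mass per unit area: PW = (1/g) Σ q̄ Δp, with q in kg/kg and Δp in Pa (1 kg/m² of water = 1 mm).
Layer 1008–810 hPa: Δp = 198 hPa = 19800 Pa, q̄ = 0.013 kg/kg → 0.013 × 19800 / 9.8 = 26.27 mm
Layer 810–390 hPa: Δp = 420 hPa = 42000 Pa, q̄ = 0.0035 kg/kg → 0.0035 × 42000 / 9.8 = 15.00 mm
Layer 390–250 hPa: Δp = 140 hPa = 14000 Pa, q̄ = 0.0014 kg/kg → 0.0014 × 14000 / 9.8 = 2.00 mm
PW = 26.27 + 15.00 + 2.00 = 43.27 ≈ 43.3 mm.

PW ≈ 43.3 mm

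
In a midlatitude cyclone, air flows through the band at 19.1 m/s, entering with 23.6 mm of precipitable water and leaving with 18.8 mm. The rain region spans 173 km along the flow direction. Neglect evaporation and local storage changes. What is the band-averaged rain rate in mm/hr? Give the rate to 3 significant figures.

Column moisture flux per unit crosswind length is F = V × PW.
Inflow: F_in = 19.1 × 23.6 = 450.76 mm·m/s
Outflow: F_out = 19.1 × 18.8 = 359.08 mm·m/s
Steady-state rate R = (F_in − F_out)/L = (450.76 − 359.08) / 173000 m = 5.299e-04 mm/s.
R = 5.299e-04 × 3600 = 1.91 mm/hr.

R ≈ 1.91 mm/hr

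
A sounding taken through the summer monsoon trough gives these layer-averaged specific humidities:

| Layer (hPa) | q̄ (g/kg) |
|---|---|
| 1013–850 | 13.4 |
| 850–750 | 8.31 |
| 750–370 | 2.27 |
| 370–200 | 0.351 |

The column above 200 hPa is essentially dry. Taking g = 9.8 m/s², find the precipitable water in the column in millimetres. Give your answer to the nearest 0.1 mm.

Precipitable water is the column-integrated vapour mass per unit area: PW = (1/g) Σ q̄ Δp, with q in kg/kg and Δp in Pa (1 kg/m² of water = 1 mm).
Layer 1013–850 hPa: Δp = 163 hPa = 16300 Pa, q̄ = 0.0134 kg/kg → 0.0134 × 16300 / 9.8 = 22.29 mm
Layer 850–750 hPa: Δp = 100 hPa = 10000 Pa, q̄ = 0.00831 kg/kg → 0.00831 × 10000 / 9.8 = 8.48 mm
Layer 750–370 hPa: Δp = 380 hPa = 38000 Pa, q̄ = 0.00227 kg/kg → 0.00227 × 38000 / 9.8 = 8.80 mm
Layer 370–200 hPa: Δp = 170 hPa = 17000 Pa, q̄ = 0.000351 kg/kg → 0.000351 × 17000 / 9.8 = 0.61 mm
PW = 22.29 + 8.48 + 8.80 + 0.61 = 40.18 ≈ 40.2 mm.

PW ≈ 40.2 mm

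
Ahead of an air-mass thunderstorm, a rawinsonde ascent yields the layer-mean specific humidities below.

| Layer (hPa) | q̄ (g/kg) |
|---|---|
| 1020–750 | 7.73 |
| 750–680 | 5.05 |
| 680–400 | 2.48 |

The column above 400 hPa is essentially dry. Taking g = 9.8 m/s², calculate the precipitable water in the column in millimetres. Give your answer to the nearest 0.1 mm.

PW ≈ 32.0 mm

Precipitable water is the column-integrated vapour mass per unit area: PW = (1/g) Σ q̄ Δp, with q in kg/kg and Δp in Pa (1 kg/m² of water = 1 mm).
Layer 1020–750 hPa: Δp = 270 hPa = 27000 Pa, q̄ = 0.00773 kg/kg → 0.00773 × 27000 / 9.8 = 21.30 mm
Layer 750–680 hPa: Δp = 70 hPa = 7000 Pa, q̄ = 0.00505 kg/kg → 0.00505 × 7000 / 9.8 = 3.61 mm
Layer 680–400 hPa: Δp = 280 hPa = 28000 Pa, q̄ = 0.00248 kg/kg → 0.00248 × 28000 / 9.8 = 7.09 mm
PW = 21.30 + 3.61 + 7.09 = 32.00 ≈ 32.0 mm.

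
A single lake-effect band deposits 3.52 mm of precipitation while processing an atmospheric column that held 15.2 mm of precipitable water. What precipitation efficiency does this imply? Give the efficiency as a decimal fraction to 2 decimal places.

ε = precipitation / PW = 3.52 / 15.2 = 0.23.

ε ≈ 0.23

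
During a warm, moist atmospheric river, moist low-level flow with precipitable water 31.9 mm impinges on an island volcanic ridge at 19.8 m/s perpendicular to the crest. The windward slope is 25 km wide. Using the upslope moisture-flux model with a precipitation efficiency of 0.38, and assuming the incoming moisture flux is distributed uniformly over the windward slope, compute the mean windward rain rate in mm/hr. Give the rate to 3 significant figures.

Incoming column moisture flux per unit ridge length: F = V × PW = 19.8 × 31.9 = 631.62 mm·m/s.
Spread over the 25 km slope with efficiency ε = 0.38: R = ε·F/W = 0.38 × 631.62 / 25000 m = 9.601e-03 mm/s.
R = 9.601e-03 × 3600 = 34.6 mm/hr.

R ≈ 34.6 mm/hr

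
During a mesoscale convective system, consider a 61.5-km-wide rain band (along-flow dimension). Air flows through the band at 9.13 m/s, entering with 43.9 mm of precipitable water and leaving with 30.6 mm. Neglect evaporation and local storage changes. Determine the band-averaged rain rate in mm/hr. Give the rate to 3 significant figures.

R ≈ 7.11 mm/hr

Column moisture flux per unit crosswind length is F = V × PW.
Inflow: F_in = 9.13 × 43.9 = 400.807 mm·m/s
Outflow: F_out = 9.13 × 30.6 = 279.378 mm·m/s
Steady-state rate R = (F_in − F_out)/L = (400.807 − 279.378) / 61500 m = 1.974e-03 mm/s.
R = 1.974e-03 × 3600 = 7.11 mm/hr.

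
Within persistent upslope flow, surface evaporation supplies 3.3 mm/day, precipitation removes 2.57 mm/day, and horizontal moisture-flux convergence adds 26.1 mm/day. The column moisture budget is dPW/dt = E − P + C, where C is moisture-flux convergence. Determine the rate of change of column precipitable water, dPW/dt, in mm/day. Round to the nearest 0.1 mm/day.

dPW/dt = E − P + C = 3.3 − 2.57 + (26.1) = 26.8 mm/day.

dPW/dt ≈ 26.8 mm/day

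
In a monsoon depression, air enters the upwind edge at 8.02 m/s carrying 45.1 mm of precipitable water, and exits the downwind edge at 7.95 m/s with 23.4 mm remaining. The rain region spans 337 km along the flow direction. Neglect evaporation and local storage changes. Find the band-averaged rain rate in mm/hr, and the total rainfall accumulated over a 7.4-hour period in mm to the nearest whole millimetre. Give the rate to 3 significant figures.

R ≈ 1.88 mm/hr; total ≈ 14 mm

Column moisture flux per unit crosswind length is F = V × PW.
Inflow: F_in = 8.02 × 45.1 = 361.702 mm·m/s
Outflow: F_out = 7.95 × 23.4 = 186.03 mm·m/s
Steady-state rate R = (F_in − F_out)/L = (361.702 − 186.03) / 337000 m = 5.213e-04 mm/s.
R = 5.213e-04 × 3600 = 1.88 mm/hr.
Over 7.4 h: total = 1.88 × 7.4 = 13.912 ≈ 14 mm.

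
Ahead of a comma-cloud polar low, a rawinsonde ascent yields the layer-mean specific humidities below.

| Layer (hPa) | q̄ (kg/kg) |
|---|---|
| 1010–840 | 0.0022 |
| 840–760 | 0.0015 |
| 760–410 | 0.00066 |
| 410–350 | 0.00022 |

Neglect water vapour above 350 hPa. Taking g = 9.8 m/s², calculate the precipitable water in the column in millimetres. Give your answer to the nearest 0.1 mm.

PW ≈ 7.5 mm

Precipitable water is the column-integrated vapour mass per unit area: PW = (1/g) Σ q̄ Δp, with q in kg/kg and Δp in Pa (1 kg/m² of water = 1 mm).
Layer 1010–840 hPa: Δp = 170 hPa = 17000 Pa, q̄ = 0.0022 kg/kg → 0.0022 × 17000 / 9.8 = 3.82 mm
Layer 840–760 hPa: Δp = 80 hPa = 8000 Pa, q̄ = 0.0015 kg/kg → 0.0015 × 8000 / 9.8 = 1.22 mm
Layer 760–410 hPa: Δp = 350 hPa = 35000 Pa, q̄ = 0.00066 kg/kg → 0.00066 × 35000 / 9.8 = 2.36 mm
Layer 410–350 hPa: Δp = 60 hPa = 6000 Pa, q̄ = 0.00022 kg/kg → 0.00022 × 6000 / 9.8 = 0.13 mm
PW = 3.82 + 1.22 + 2.36 + 0.13 = 7.53 ≈ 7.5 mm.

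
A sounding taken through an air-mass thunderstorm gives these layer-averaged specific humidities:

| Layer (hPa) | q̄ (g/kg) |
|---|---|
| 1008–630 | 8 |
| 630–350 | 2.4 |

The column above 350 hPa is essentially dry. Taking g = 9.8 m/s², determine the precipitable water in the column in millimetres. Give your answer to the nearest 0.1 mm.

Precipitable water is the column-integrated vapour mass per unit area: PW = (1/g) Σ q̄ Δp, with q in kg/kg and Δp in Pa (1 kg/m² of water = 1 mm).
Layer 1008–630 hPa: Δp = 378 hPa = 37800 Pa, q̄ = 0.008 kg/kg → 0.008 × 37800 / 9.8 = 30.86 mm
Layer 630–350 hPa: Δp = 280 hPa = 28000 Pa, q̄ = 0.0024 kg/kg → 0.0024 × 28000 / 9.8 = 6.86 mm
PW = 30.86 + 6.86 = 37.72 ≈ 37.7 mm.

PW ≈ 37.7 mm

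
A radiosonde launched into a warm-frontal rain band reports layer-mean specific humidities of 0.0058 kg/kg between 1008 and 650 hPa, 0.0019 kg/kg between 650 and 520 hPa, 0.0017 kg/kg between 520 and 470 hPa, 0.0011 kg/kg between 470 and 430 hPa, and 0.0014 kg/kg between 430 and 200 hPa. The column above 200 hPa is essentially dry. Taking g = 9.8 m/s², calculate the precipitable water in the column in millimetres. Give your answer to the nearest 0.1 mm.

Precipitable water is the column-integrated vapour mass per unit area: PW = (1/g) Σ q̄ Δp, with q in kg/kg and Δp in Pa (1 kg/m² of water = 1 mm).
Layer 1008–650 hPa: Δp = 358 hPa = 35800 Pa, q̄ = 0.0058 kg/kg → 0.0058 × 35800 / 9.8 = 21.19 mm
Layer 650–520 hPa: Δp = 130 hPa = 13000 Pa, q̄ = 0.0019 kg/kg → 0.0019 × 13000 / 9.8 = 2.52 mm
Layer 520–470 hPa: Δp = 50 hPa = 5000 Pa, q̄ = 0.0017 kg/kg → 0.0017 × 5000 / 9.8 = 0.87 mm
Layer 470–430 hPa: Δp = 40 hPa = 4000 Pa, q̄ = 0.0011 kg/kg → 0.0011 × 4000 / 9.8 = 0.45 mm
Layer 430–200 hPa: Δp = 230 hPa = 23000 Pa, q̄ = 0.0014 kg/kg → 0.0014 × 23000 / 9.8 = 3.29 mm
PW = 21.19 + 2.52 + 0.87 + 0.45 + 3.29 = 28.32 ≈ 28.3 mm.

PW ≈ 28.3 mm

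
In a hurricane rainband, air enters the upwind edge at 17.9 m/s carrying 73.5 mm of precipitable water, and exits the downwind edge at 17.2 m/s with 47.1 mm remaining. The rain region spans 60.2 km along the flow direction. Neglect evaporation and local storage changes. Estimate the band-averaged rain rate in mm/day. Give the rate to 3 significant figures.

R ≈ 726 mm/day

Column moisture flux per unit crosswind length is F = V × PW.
Inflow: F_in = 17.9 × 73.5 = 1315.65 mm·m/s
Outflow: F_out = 17.2 × 47.1 = 810.12 mm·m/s
Steady-state rate R = (F_in − F_out)/L = (1315.65 − 810.12) / 60200 m = 8.398e-03 mm/s.
R = 8.398e-03 × 3600 × 24 = 726 mm/day.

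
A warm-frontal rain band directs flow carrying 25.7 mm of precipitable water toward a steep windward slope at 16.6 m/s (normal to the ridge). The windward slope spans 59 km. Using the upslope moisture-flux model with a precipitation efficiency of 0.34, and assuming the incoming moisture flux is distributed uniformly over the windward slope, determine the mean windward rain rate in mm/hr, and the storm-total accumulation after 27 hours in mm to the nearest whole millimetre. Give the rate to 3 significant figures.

Incoming column moisture flux per unit ridge length: F = V × PW = 16.6 × 25.7 = 426.62 mm·m/s.
Spread over the 59 km slope with efficiency ε = 0.34: R = ε·F/W = 0.34 × 426.62 / 59000 m = 2.458e-03 mm/s.
R = 2.458e-03 × 3600 = 8.85 mm/hr.
Over 27 h: total = 8.85 × 27 = 238.95 ≈ 239 mm.

R ≈ 8.85 mm/hr; total ≈ 239 mm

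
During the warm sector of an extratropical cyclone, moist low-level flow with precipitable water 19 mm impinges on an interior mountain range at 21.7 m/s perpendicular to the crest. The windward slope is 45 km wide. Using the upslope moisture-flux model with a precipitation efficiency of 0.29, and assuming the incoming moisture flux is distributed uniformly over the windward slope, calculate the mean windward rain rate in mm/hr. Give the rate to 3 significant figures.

R ≈ 9.57 mm/hr

Incoming column moisture flux per unit ridge length: F = V × PW = 21.7 × 19 = 412.3 mm·m/s.
Spread over the 45 km slope with efficiency ε = 0.29: R = ε·F/W = 0.29 × 412.3 / 45000 m = 2.657e-03 mm/s.
R = 2.657e-03 × 3600 = 9.57 mm/hr.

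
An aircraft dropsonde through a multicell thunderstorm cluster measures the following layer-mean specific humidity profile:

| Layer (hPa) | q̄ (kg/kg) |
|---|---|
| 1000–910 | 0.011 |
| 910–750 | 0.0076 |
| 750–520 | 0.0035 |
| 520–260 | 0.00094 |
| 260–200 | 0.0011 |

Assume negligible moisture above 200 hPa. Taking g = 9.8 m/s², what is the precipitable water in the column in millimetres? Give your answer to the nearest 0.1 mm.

PW ≈ 33.9 mm

Precipitable water is the column-integrated vapour mass per unit area: PW = (1/g) Σ q̄ Δp, with q in kg/kg and Δp in Pa (1 kg/m² of water = 1 mm).
Layer 1000–910 hPa: Δp = 90 hPa = 9000 Pa, q̄ = 0.011 kg/kg → 0.011 × 9000 / 9.8 = 10.10 mm
Layer 910–750 hPa: Δp = 160 hPa = 16000 Pa, q̄ = 0.0076 kg/kg → 0.0076 × 16000 / 9.8 = 12.41 mm
Layer 750–520 hPa: Δp = 230 hPa = 23000 Pa, q̄ = 0.0035 kg/kg → 0.0035 × 23000 / 9.8 = 8.21 mm
Layer 520–260 hPa: Δp = 260 hPa = 26000 Pa, q̄ = 0.00094 kg/kg → 0.00094 × 26000 / 9.8 = 2.49 mm
Layer 260–200 hPa: Δp = 60 hPa = 6000 Pa, q̄ = 0.0011 kg/kg → 0.0011 × 6000 / 9.8 = 0.67 mm
PW = 10.10 + 12.41 + 8.21 + 2.49 + 0.67 = 33.88 ≈ 33.9 mm.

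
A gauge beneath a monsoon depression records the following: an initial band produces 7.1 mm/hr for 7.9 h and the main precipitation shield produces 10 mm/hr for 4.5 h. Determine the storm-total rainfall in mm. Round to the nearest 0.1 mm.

Total = Σ Rᵢ Δtᵢ = 7.1 × 7.9 + 10 × 4.5
      = 56.09 + 45 = 101.1 mm.

total ≈ 101.1 mm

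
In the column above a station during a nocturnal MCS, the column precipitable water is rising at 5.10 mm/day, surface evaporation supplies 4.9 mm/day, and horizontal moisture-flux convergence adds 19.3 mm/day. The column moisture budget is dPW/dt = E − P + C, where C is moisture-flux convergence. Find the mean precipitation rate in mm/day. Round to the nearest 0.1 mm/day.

P ≈ 19.1 mm/day

dPW/dt = +5.10 mm/day.
P = E + C − dPW/dt = 4.9 + (19.3) − (+5.10) = 19.1 mm/day.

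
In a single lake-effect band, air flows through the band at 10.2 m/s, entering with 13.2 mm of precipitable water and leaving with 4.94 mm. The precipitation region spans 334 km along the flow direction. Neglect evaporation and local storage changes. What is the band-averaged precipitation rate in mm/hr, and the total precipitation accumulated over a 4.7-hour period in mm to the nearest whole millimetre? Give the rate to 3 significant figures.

Column moisture flux per unit crosswind length is F = V × PW.
Inflow: F_in = 10.2 × 13.2 = 134.64 mm·m/s
Outflow: F_out = 10.2 × 4.94 = 50.388 mm·m/s
Steady-state rate R = (F_in − F_out)/L = (134.64 − 50.388) / 334000 m = 2.523e-04 mm/s.
R = 2.523e-04 × 3600 = 0.908 mm/hr.
Over 4.7 h: total = 0.908 × 4.7 = 4.2676 ≈ 4 mm.

R ≈ 0.908 mm/hr; total ≈ 4 mm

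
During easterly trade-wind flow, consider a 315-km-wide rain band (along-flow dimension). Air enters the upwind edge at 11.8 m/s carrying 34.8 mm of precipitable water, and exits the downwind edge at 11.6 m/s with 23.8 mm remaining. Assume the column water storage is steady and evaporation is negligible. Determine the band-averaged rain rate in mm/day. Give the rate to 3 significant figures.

R ≈ 36.9 mm/day

Column moisture flux per unit crosswind length is F = V × PW.
Inflow: F_in = 11.8 × 34.8 = 410.64 mm·m/s
Outflow: F_out = 11.6 × 23.8 = 276.08 mm·m/s
Steady-state rate R = (F_in − F_out)/L = (410.64 − 276.08) / 315000 m = 4.272e-04 mm/s.
R = 4.272e-04 × 3600 × 24 = 36.9 mm/day.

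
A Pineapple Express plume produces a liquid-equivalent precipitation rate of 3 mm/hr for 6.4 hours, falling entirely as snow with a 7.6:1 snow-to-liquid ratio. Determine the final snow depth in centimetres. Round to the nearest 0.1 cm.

snow depth ≈ 14.6 cm

Liquid-equivalent depth = 3 × 6.4 = 19.2 mm.
Snow depth = 19.2 mm × 7.6 = 145.92 mm = 14.6 cm.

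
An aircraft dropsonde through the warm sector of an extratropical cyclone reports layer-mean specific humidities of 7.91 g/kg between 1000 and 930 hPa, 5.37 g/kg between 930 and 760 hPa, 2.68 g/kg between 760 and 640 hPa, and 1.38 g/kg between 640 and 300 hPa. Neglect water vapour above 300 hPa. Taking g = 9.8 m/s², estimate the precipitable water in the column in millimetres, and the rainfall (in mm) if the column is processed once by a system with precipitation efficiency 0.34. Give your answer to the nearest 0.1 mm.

PW ≈ 23.0 mm; rainfall ≈ 7.8 mm

Precipitable water is the column-integrated vapour mass per unit area: PW = (1/g) Σ q̄ Δp, with q in kg/kg and Δp in Pa (1 kg/m² of water = 1 mm).
Layer 1000–930 hPa: Δp = 70 hPa = 7000 Pa, q̄ = 0.00791 kg/kg → 0.00791 × 7000 / 9.8 = 5.65 mm
Layer 930–760 hPa: Δp = 170 hPa = 17000 Pa, q̄ = 0.00537 kg/kg → 0.00537 × 17000 / 9.8 = 9.32 mm
Layer 760–640 hPa: Δp = 120 hPa = 12000 Pa, q̄ = 0.00268 kg/kg → 0.00268 × 12000 / 9.8 = 3.28 mm
Layer 640–300 hPa: Δp = 340 hPa = 34000 Pa, q̄ = 0.00138 kg/kg → 0.00138 × 34000 / 9.8 = 4.79 mm
PW = 5.65 + 9.32 + 3.28 + 4.79 = 23.04 ≈ 23.0 mm.
Rainfall = ε × PW = 0.34 × 23.0 = 7.8 mm.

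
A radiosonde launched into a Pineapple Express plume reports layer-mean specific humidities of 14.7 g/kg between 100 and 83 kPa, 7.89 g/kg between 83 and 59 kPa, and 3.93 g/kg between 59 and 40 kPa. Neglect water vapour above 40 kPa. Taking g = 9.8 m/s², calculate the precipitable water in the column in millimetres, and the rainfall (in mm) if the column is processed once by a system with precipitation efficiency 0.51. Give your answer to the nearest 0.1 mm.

Precipitable water is the column-integrated vapour mass per unit area: PW = (1/g) Σ q̄ Δp, with q in kg/kg and Δp in Pa (1 kg/m² of water = 1 mm).
Layer 100–83 kPa: Δp = 170 hPa = 17000 Pa, q̄ = 0.0147 kg/kg → 0.0147 × 17000 / 9.8 = 25.50 mm
Layer 83–59 kPa: Δp = 240 hPa = 24000 Pa, q̄ = 0.00789 kg/kg → 0.00789 × 24000 / 9.8 = 19.32 mm
Layer 59–40 kPa: Δp = 190 hPa = 19000 Pa, q̄ = 0.00393 kg/kg → 0.00393 × 19000 / 9.8 = 7.62 mm
PW = 25.50 + 19.32 + 7.62 = 52.44 ≈ 52.4 mm.
Rainfall = ε × PW = 0.51 × 52.4 = 26.7 mm.

PW ≈ 52.4 mm; rainfall ≈ 26.7 mm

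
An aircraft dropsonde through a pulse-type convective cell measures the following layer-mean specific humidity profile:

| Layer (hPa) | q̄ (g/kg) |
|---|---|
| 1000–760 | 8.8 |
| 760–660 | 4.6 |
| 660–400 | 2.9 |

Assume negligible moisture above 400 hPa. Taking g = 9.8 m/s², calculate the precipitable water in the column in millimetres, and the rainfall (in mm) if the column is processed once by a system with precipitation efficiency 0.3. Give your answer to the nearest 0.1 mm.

PW ≈ 33.9 mm; rainfall ≈ 10.2 mm

Precipitable water is the column-integrated vapour mass per unit area: PW = (1/g) Σ q̄ Δp, with q in kg/kg and Δp in Pa (1 kg/m² of water = 1 mm).
Layer 1000–760 hPa: Δp = 240 hPa = 24000 Pa, q̄ = 0.0088 kg/kg → 0.0088 × 24000 / 9.8 = 21.55 mm
Layer 760–660 hPa: Δp = 100 hPa = 10000 Pa, q̄ = 0.0046 kg/kg → 0.0046 × 10000 / 9.8 = 4.69 mm
Layer 660–400 hPa: Δp = 260 hPa = 26000 Pa, q̄ = 0.0029 kg/kg → 0.0029 × 26000 / 9.8 = 7.69 mm
PW = 21.55 + 4.69 + 7.69 = 33.93 ≈ 33.9 mm.
Rainfall = ε × PW = 0.3 × 33.9 = 10.2 mm.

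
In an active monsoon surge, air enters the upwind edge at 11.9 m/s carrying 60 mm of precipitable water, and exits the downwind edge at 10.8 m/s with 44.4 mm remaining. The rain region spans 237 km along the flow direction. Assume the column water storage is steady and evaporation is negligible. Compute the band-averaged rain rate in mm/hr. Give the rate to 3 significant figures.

Column moisture flux per unit crosswind length is F = V × PW.
Inflow: F_in = 11.9 × 60 = 714 mm·m/s
Outflow: F_out = 10.8 × 44.4 = 479.52 mm·m/s
Steady-state rate R = (F_in − F_out)/L = (714 − 479.52) / 237000 m = 9.894e-04 mm/s.
R = 9.894e-04 × 3600 = 3.56 mm/hr.

R ≈ 3.56 mm/hr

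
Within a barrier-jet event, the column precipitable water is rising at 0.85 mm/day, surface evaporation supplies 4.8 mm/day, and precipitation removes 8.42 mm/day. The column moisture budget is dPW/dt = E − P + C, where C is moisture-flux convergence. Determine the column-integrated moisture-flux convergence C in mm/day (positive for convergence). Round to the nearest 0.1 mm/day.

C ≈ 4.5 mm/day

dPW/dt = +0.85 mm/day.
C = dPW/dt − E + P = (+0.85) − 4.8 + 8.42 = 4.5 mm/day.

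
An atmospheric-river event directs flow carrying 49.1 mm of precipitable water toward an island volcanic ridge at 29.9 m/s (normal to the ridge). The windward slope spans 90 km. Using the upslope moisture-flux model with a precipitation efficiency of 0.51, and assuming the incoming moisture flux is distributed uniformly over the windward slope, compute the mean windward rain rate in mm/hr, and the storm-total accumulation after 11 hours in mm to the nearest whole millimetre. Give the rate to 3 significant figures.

Incoming column moisture flux per unit ridge length: F = V × PW = 29.9 × 49.1 = 1468.09 mm·m/s.
Spread over the 90 km slope with efficiency ε = 0.51: R = ε·F/W = 0.51 × 1468.09 / 90000 m = 8.319e-03 mm/s.
R = 8.319e-03 × 3600 = 29.9 mm/hr.
Over 11 h: total = 29.9 × 11 = 328.9 ≈ 329 mm.

R ≈ 29.9 mm/hr; total ≈ 329 mm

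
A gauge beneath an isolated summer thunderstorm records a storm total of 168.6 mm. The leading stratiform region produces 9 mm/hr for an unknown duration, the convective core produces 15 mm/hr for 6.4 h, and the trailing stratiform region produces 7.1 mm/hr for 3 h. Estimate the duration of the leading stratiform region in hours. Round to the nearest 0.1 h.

Known phases: 15 × 6.4 + 7.1 × 3 = 96 + 21.3 = 117.3 mm.
Remaining depth = 168.6 − 117.3 = 51.3 mm.
Duration = 51.3 / 9 = 5.7 h.

duration ≈ 5.7 h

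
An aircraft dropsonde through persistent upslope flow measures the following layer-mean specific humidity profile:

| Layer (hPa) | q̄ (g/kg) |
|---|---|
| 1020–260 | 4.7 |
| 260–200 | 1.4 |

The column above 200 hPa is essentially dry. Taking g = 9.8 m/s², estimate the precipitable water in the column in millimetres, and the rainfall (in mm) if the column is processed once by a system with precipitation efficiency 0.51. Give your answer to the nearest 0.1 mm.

Precipitable water is the column-integrated vapour mass per unit area: PW = (1/g) Σ q̄ Δp, with q in kg/kg and Δp in Pa (1 kg/m² of water = 1 mm).
Layer 1020–260 hPa: Δp = 760 hPa = 76000 Pa, q̄ = 0.0047 kg/kg → 0.0047 × 76000 / 9.8 = 36.45 mm
Layer 260–200 hPa: Δp = 60 hPa = 6000 Pa, q̄ = 0.0014 kg/kg → 0.0014 × 6000 / 9.8 = 0.86 mm
PW = 36.45 + 0.86 = 37.31 ≈ 37.3 mm.
Rainfall = ε × PW = 0.51 × 37.3 = 19.0 mm.

PW ≈ 37.3 mm; rainfall ≈ 19.0 mm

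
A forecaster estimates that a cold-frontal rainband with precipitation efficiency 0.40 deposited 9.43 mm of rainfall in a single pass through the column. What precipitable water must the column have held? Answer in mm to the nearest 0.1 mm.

PW = rainfall / ε = 9.43 / 0.40 = 23.6 mm.

PW ≈ 23.6 mm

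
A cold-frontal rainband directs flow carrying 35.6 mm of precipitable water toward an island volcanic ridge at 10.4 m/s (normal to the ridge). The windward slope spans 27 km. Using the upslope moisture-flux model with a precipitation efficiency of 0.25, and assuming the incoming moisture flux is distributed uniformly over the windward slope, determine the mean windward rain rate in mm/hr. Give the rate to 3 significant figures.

R ≈ 12.3 mm/hr

Incoming column moisture flux per unit ridge length: F = V × PW = 10.4 × 35.6 = 370.24 mm·m/s.
Spread over the 27 km slope with efficiency ε = 0.25: R = ε·F/W = 0.25 × 370.24 / 27000 m = 3.428e-03 mm/s.
R = 3.428e-03 × 3600 = 12.3 mm/hr.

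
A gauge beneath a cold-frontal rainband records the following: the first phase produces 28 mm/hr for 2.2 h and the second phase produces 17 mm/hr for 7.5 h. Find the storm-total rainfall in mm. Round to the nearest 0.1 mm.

Total = Σ Rᵢ Δtᵢ = 28 × 2.2 + 17 × 7.5
      = 61.6 + 127.5 = 189.1 mm.

total ≈ 189.1 mm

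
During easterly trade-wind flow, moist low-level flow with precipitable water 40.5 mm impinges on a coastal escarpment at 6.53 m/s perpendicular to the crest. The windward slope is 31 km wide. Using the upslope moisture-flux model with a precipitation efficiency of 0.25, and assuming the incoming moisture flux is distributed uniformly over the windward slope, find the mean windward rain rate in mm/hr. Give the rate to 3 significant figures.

Incoming column moisture flux per unit ridge length: F = V × PW = 6.53 × 40.5 = 264.465 mm·m/s.
Spread over the 31 km slope with efficiency ε = 0.25: R = ε·F/W = 0.25 × 264.465 / 31000 m = 2.133e-03 mm/s.
R = 2.133e-03 × 3600 = 7.68 mm/hr.

R ≈ 7.68 mm/hr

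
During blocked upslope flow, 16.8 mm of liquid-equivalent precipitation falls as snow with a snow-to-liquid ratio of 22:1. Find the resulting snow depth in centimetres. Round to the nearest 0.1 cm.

Snow depth = liquid × ratio = 16.8 mm × 22 = 369.6 mm = 37.0 cm.

snow depth ≈ 37.0 cm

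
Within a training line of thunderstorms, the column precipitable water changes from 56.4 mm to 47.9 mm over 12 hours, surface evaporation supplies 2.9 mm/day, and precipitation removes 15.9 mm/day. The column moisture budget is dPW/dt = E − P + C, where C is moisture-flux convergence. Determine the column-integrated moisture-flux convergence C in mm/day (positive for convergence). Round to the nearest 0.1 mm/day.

dPW/dt = (47.9 − 56.4) mm / (12/24 day) = -17.000 mm/day.
C = dPW/dt − E + P = (-17.000) − 2.9 + 15.9 = -4.0 mm/day.

C ≈ -4.0 mm/day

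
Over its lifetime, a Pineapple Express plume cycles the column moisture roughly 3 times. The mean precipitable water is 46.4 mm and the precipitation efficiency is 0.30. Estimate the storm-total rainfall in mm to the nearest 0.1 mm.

rainfall ≈ 41.8 mm

Each cycle deposits ε × PW = 0.30 × 46.4 = 13.92 mm.
Over 3 cycles: 3 × 13.92 = 41.8 mm.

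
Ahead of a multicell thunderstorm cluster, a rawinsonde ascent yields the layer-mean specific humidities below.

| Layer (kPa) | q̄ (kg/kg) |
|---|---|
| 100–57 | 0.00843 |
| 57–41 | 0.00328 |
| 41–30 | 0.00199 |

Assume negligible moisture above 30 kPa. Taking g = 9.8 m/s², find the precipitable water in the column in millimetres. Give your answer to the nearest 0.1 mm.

PW ≈ 44.6 mm

Precipitable water is the column-integrated vapour mass per unit area: PW = (1/g) Σ q̄ Δp, with q in kg/kg and Δp in Pa (1 kg/m² of water = 1 mm).
Layer 100–57 kPa: Δp = 430 hPa = 43000 Pa, q̄ = 0.00843 kg/kg → 0.00843 × 43000 / 9.8 = 36.99 mm
Layer 57–41 kPa: Δp = 160 hPa = 16000 Pa, q̄ = 0.00328 kg/kg → 0.00328 × 16000 / 9.8 = 5.36 mm
Layer 41–30 kPa: Δp = 110 hPa = 11000 Pa, q̄ = 0.00199 kg/kg → 0.00199 × 11000 / 9.8 = 2.23 mm
PW = 36.99 + 5.36 + 2.23 = 44.58 ≈ 44.6 mm.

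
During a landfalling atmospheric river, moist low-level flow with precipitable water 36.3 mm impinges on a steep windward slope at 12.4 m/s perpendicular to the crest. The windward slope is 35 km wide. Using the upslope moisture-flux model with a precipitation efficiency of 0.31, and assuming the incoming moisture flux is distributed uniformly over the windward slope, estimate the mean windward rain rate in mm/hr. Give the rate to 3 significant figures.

R ≈ 14.4 mm/hr

Incoming column moisture flux per unit ridge length: F = V × PW = 12.4 × 36.3 = 450.12 mm·m/s.
Spread over the 35 km slope with efficiency ε = 0.31: R = ε·F/W = 0.31 × 450.12 / 35000 m = 3.987e-03 mm/s.
R = 3.987e-03 × 3600 = 14.4 mm/hr.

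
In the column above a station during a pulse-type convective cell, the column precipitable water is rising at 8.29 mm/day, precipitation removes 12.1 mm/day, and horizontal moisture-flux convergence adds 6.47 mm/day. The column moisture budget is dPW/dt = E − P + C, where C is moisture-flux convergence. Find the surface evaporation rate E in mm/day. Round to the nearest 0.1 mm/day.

dPW/dt = +8.29 mm/day.
E = dPW/dt + P − C = (+8.29) + 12.1 − (6.47) = 13.9 mm/day.

E ≈ 13.9 mm/day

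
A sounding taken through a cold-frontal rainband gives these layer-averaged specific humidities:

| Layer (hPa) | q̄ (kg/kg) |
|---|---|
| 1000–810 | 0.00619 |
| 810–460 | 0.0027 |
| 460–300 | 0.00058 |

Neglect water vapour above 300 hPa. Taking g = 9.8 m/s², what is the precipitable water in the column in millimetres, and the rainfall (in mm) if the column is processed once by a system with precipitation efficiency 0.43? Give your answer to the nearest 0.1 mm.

PW ≈ 22.6 mm; rainfall ≈ 9.7 mm

Precipitable water is the column-integrated vapour mass per unit area: PW = (1/g) Σ q̄ Δp, with q in kg/kg and Δp in Pa (1 kg/m² of water = 1 mm).
Layer 1000–810 hPa: Δp = 190 hPa = 19000 Pa, q̄ = 0.00619 kg/kg → 0.00619 × 19000 / 9.8 = 12.00 mm
Layer 810–460 hPa: Δp = 350 hPa = 35000 Pa, q̄ = 0.0027 kg/kg → 0.0027 × 35000 / 9.8 = 9.64 mm
Layer 460–300 hPa: Δp = 160 hPa = 16000 Pa, q̄ = 0.00058 kg/kg → 0.00058 × 16000 / 9.8 = 0.95 mm
PW = 12.00 + 9.64 + 0.95 = 22.59 ≈ 22.6 mm.
Rainfall = ε × PW = 0.43 × 22.6 = 9.7 mm.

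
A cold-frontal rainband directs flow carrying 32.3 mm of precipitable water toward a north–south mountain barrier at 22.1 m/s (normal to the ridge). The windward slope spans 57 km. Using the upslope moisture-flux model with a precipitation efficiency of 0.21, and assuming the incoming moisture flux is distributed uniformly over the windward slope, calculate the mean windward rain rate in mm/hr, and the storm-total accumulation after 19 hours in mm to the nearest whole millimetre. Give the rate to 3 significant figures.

Incoming column moisture flux per unit ridge length: F = V × PW = 22.1 × 32.3 = 713.83 mm·m/s.
Spread over the 57 km slope with efficiency ε = 0.21: R = ε·F/W = 0.21 × 713.83 / 57000 m = 2.630e-03 mm/s.
R = 2.630e-03 × 3600 = 9.47 mm/hr.
Over 19 h: total = 9.47 × 19 = 179.93 ≈ 180 mm.

R ≈ 9.47 mm/hr; total ≈ 180 mm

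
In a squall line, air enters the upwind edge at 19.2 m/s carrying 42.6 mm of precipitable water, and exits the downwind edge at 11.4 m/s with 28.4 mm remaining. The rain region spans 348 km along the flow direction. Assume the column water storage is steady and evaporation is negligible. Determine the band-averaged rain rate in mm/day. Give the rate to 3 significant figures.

Column moisture flux per unit crosswind length is F = V × PW.
Inflow: F_in = 19.2 × 42.6 = 817.92 mm·m/s
Outflow: F_out = 11.4 × 28.4 = 323.76 mm·m/s
Steady-state rate R = (F_in − F_out)/L = (817.92 − 323.76) / 348000 m = 1.420e-03 mm/s.
R = 1.420e-03 × 3600 × 24 = 123 mm/day.

R ≈ 123 mm/day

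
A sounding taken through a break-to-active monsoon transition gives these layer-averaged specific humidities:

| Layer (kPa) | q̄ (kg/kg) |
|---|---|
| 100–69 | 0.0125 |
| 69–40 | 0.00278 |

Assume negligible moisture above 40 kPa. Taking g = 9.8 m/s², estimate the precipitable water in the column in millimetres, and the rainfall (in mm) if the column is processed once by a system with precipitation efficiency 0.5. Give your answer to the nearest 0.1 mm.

Precipitable water is the column-integrated vapour mass per unit area: PW = (1/g) Σ q̄ Δp, with q in kg/kg and Δp in Pa (1 kg/m² of water = 1 mm).
Layer 100–69 kPa: Δp = 310 hPa = 31000 Pa, q̄ = 0.0125 kg/kg → 0.0125 × 31000 / 9.8 = 39.54 mm
Layer 69–40 kPa: Δp = 290 hPa = 29000 Pa, q̄ = 0.00278 kg/kg → 0.00278 × 29000 / 9.8 = 8.23 mm
PW = 39.54 + 8.23 = 47.77 ≈ 47.8 mm.
Rainfall = ε × PW = 0.5 × 47.8 = 23.9 mm.

PW ≈ 47.8 mm; rainfall ≈ 23.9 mm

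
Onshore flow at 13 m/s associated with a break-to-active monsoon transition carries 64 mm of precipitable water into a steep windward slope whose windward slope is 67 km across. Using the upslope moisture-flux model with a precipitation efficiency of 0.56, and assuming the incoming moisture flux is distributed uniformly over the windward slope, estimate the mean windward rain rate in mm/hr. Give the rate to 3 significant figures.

R ≈ 25.0 mm/hr

Incoming column moisture flux per unit ridge length: F = V × PW = 13 × 64 = 832 mm·m/s.
Spread over the 67 km slope with efficiency ε = 0.56: R = ε·F/W = 0.56 × 832 / 67000 m = 6.954e-03 mm/s.
R = 6.954e-03 × 3600 = 25.0 mm/hr.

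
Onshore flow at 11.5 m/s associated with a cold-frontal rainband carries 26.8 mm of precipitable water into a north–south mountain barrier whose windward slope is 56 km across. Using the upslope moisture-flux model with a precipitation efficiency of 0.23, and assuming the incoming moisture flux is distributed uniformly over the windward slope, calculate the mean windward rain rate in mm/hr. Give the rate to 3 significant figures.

R ≈ 4.56 mm/hr

Incoming column moisture flux per unit ridge length: F = V × PW = 11.5 × 26.8 = 308.2 mm·m/s.
Spread over the 56 km slope with efficiency ε = 0.23: R = ε·F/W = 0.23 × 308.2 / 56000 m = 1.266e-03 mm/s.
R = 1.266e-03 × 3600 = 4.56 mm/hr.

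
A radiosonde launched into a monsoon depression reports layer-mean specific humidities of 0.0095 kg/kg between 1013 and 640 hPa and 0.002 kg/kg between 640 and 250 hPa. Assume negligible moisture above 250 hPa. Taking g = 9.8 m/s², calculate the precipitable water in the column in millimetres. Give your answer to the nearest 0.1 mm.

Precipitable water is the column-integrated vapour mass per unit area: PW = (1/g) Σ q̄ Δp, with q in kg/kg and Δp in Pa (1 kg/m² of water = 1 mm).
Layer 1013–640 hPa: Δp = 373 hPa = 37300 Pa, q̄ = 0.0095 kg/kg → 0.0095 × 37300 / 9.8 = 36.16 mm
Layer 640–250 hPa: Δp = 390 hPa = 39000 Pa, q̄ = 0.002 kg/kg → 0.002 × 39000 / 9.8 = 7.96 mm
PW = 36.16 + 7.96 = 44.12 ≈ 44.1 mm.

PW ≈ 44.1 mm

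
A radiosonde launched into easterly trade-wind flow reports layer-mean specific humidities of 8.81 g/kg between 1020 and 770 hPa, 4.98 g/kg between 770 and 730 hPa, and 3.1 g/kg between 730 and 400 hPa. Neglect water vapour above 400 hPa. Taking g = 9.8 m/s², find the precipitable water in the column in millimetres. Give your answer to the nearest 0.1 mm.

PW ≈ 34.9 mm

Precipitable water is the column-integrated vapour mass per unit area: PW = (1/g) Σ q̄ Δp, with q in kg/kg and Δp in Pa (1 kg/m² of water = 1 mm).
Layer 1020–770 hPa: Δp = 250 hPa = 25000 Pa, q̄ = 0.00881 kg/kg → 0.00881 × 25000 / 9.8 = 22.47 mm
Layer 770–730 hPa: Δp = 40 hPa = 4000 Pa, q̄ = 0.00498 kg/kg → 0.00498 × 4000 / 9.8 = 2.03 mm
Layer 730–400 hPa: Δp = 330 hPa = 33000 Pa, q̄ = 0.0031 kg/kg → 0.0031 × 33000 / 9.8 = 10.44 mm
PW = 22.47 + 2.03 + 10.44 = 34.94 ≈ 34.9 mm.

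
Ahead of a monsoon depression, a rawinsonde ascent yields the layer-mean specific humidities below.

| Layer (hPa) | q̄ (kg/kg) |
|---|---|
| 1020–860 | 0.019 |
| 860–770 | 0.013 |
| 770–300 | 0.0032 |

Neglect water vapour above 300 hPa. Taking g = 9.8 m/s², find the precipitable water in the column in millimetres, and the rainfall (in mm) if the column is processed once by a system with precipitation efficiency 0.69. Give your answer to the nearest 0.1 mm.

PW ≈ 58.3 mm; rainfall ≈ 40.2 mm

Precipitable water is the column-integrated vapour mass per unit area: PW = (1/g) Σ q̄ Δp, with q in kg/kg and Δp in Pa (1 kg/m² of water = 1 mm).
Layer 1020–860 hPa: Δp = 160 hPa = 16000 Pa, q̄ = 0.019 kg/kg → 0.019 × 16000 / 9.8 = 31.02 mm
Layer 860–770 hPa: Δp = 90 hPa = 9000 Pa, q̄ = 0.013 kg/kg → 0.013 × 9000 / 9.8 = 11.94 mm
Layer 770–300 hPa: Δp = 470 hPa = 47000 Pa, q̄ = 0.0032 kg/kg → 0.0032 × 47000 / 9.8 = 15.35 mm
PW = 31.02 + 11.94 + 15.35 = 58.31 ≈ 58.3 mm.
Rainfall = ε × PW = 0.69 × 58.3 = 40.2 mm.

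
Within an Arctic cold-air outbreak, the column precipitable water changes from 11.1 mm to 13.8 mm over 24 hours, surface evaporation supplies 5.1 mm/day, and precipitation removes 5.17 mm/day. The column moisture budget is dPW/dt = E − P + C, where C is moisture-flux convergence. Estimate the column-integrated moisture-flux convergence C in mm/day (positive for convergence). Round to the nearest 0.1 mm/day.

dPW/dt = (13.8 − 11.1) mm / (24/24 day) = +2.700 mm/day.
C = dPW/dt − E + P = (+2.700) − 5.1 + 5.17 = 2.8 mm/day.

C ≈ 2.8 mm/day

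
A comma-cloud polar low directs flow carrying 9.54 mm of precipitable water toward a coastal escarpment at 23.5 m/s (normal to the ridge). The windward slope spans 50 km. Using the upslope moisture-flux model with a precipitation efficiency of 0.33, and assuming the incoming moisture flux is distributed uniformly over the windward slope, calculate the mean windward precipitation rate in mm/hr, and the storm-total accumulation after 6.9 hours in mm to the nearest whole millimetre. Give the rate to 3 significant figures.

Incoming column moisture flux per unit ridge length: F = V × PW = 23.5 × 9.54 = 224.19 mm·m/s.
Spread over the 50 km slope with efficiency ε = 0.33: R = ε·F/W = 0.33 × 224.19 / 50000 m = 1.480e-03 mm/s.
R = 1.480e-03 × 3600 = 5.33 mm/hr.
Over 6.9 h: total = 5.33 × 6.9 = 36.777 ≈ 37 mm.

R ≈ 5.33 mm/hr; total ≈ 37 mm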